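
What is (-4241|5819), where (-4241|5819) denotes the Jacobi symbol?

1

(-4241|5819)
  = (1578|5819)    [-4241 ≡ 1578 mod 5819]
  = -(789|5819)    [5819 ≡ 3 mod 8 ⇒ (2|5819) = -1]
  = -(5819|789)    [QR: 789 ≡ 1 mod 4, sign kept]
  = -(296|789)    [5819 ≡ 296 mod 789]
  = (37|789)    [789 ≡ 5 mod 8 ⇒ (2|789)^3 = -1]
  = (789|37)    [QR: 37 ≡ 1 mod 4, sign kept]
  = (12|37)    [789 ≡ 12 mod 37]
  = (3|37)    [37 ≡ 5 mod 8 ⇒ (2|37)^2 = +1]
  = (37|3)    [QR: 37 ≡ 1 mod 4, sign kept]
  = (1|3)    [37 ≡ 1 mod 3]
  = 1    [(1|3) = 1]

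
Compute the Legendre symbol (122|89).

-1

Reduce the numerator: 122 ≡ 33 (mod 89), so (122|89) = (33|89).
33 ≡ 1 (mod 4), so quadratic reciprocity gives (33|89) = (89|33). Reduce: 89 ≡ 23 (mod 33). Now have (23|33).
33 ≡ 1 (mod 4), so quadratic reciprocity gives (23|33) = (33|23). Reduce: 33 ≡ 10 (mod 23). Now have (10|23).
Factor out 2: 10 = 2·5. Since 23 ≡ 7 (mod 8), (2|23) = +1. Now have (5|23).
5 ≡ 1 (mod 4), so quadratic reciprocity gives (5|23) = (23|5). Reduce: 23 ≡ 3 (mod 5). Now have (3|5).
5 ≡ 1 (mod 4), so quadratic reciprocity gives (3|5) = (5|3). Reduce: 5 ≡ 2 (mod 3). Now have (2|3).
Factor out 2: 2 = 2. Since 3 ≡ 3 (mod 8), (2|3) = -1. Now have -(1|3).
(1|3) = 1. Collecting the sign factors: -1.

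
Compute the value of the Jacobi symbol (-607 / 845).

Pull out -1: (-607 / 845) = (-1 / 845)·(607 / 845). Since 845 ≡ 1 (mod 4), (-1 / 845) = +1. Now have (607 / 845).
845 ≡ 1 (mod 4), so quadratic reciprocity gives (607 / 845) = (845 / 607). Reduce: 845 ≡ 238 (mod 607). Now have (238 / 607).
Factor out 2: 238 = 2·119. Since 607 ≡ 7 (mod 8), (2 / 607) = +1. Now have (119 / 607).
Both 119 ≡ 3 and 607 ≡ 3 (mod 4), so reciprocity gives (119 / 607) = -(607 / 119). Reduce: 607 ≡ 12 (mod 119). Now have -(12 / 119).
Factor out 2: 12 = 2^2·3. Since 119 ≡ 7 (mod 8), (2 / 119) = +1, and (2 / 119)^2 = +1. Now have -(3 / 119).
Both 3 ≡ 3 and 119 ≡ 3 (mod 4), so reciprocity gives (3 / 119) = -(119 / 3). Reduce: 119 ≡ 2 (mod 3). Now have (2 / 3).
Factor out 2: 2 = 2. Since 3 ≡ 3 (mod 8), (2 / 3) = -1. Now have -(1 / 3).
(1 / 3) = 1. Collecting the sign factors: -1.

-1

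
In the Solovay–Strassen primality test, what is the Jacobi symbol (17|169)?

1

17 ≡ 1 (mod 4), so quadratic reciprocity gives (17|169) = (169|17). Reduce: 169 ≡ 16 (mod 17). Now have (16|17).
Factor out 2: 16 = 2^4. Since 17 ≡ 1 (mod 8), (2|17) = +1, and (2|17)^4 = +1. Now have (1|17).
(1|17) = 1. Collecting the sign factors: 1.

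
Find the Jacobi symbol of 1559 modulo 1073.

(1559/1073)
  = (486/1073)    [1559 ≡ 486 mod 1073]
  = (243/1073)    [1073 ≡ 1 mod 8 ⇒ (2/1073) = +1]
  = (1073/243)    [QR: 1073 ≡ 1 mod 4, sign kept]
  = (101/243)    [1073 ≡ 101 mod 243]
  = (243/101)    [QR: 101 ≡ 1 mod 4, sign kept]
  = (41/101)    [243 ≡ 41 mod 101]
  = (101/41)    [QR: 41 ≡ 1 mod 4, sign kept]
  = (19/41)    [101 ≡ 19 mod 41]
  = (41/19)    [QR: 41 ≡ 1 mod 4, sign kept]
  = (3/19)    [41 ≡ 3 mod 19]
  = -(19/3)    [QR: both ≡ 3 mod 4, sign flips]
  = -(1/3)    [19 ≡ 1 mod 3]
  = -1    [(1/3) = 1]

-1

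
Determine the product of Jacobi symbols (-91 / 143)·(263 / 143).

0

By multiplicativity, (-91·263 / 143) = (-91 / 143)·(263 / 143).
First factor (-91 / 143):
Pull out -1: (-91 / 143) = (-1 / 143)·(91 / 143). Since 143 ≡ 3 (mod 4), (-1 / 143) = -1. Now have -(91 / 143).
Both 91 ≡ 3 and 143 ≡ 3 (mod 4), so reciprocity gives (91 / 143) = -(143 / 91). Reduce: 143 ≡ 52 (mod 91). Now have (52 / 91).
Factor out 2: 52 = 2^2·13. Since 91 ≡ 3 (mod 8), (2 / 91) = -1, and (2 / 91)^2 = +1. Now have (13 / 91).
13 ≡ 1 (mod 4), so quadratic reciprocity gives (13 / 91) = (91 / 13). Reduce: 91 ≡ 0 (mod 13). Now have (0 / 13).
The numerator is now 0 with denominator 13 > 1: the symbol is 0.
Second factor (263 / 143):
Reduce the numerator: 263 ≡ 120 (mod 143), so (263 / 143) = (120 / 143).
Factor out 2: 120 = 2^3·15. Since 143 ≡ 7 (mod 8), (2 / 143) = +1, and (2 / 143)^3 = +1. Now have (15 / 143).
Both 15 ≡ 3 and 143 ≡ 3 (mod 4), so reciprocity gives (15 / 143) = -(143 / 15). Reduce: 143 ≡ 8 (mod 15). Now have -(8 / 15).
Factor out 2: 8 = 2^3. Since 15 ≡ 7 (mod 8), (2 / 15) = +1, and (2 / 15)^3 = +1. Now have -(1 / 15).
(1 / 15) = 1. Collecting the sign factors: -1.
Product: (0)·(-1) = 0.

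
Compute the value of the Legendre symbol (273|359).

273 ≡ 1 (mod 4), so quadratic reciprocity gives (273|359) = (359|273). Reduce: 359 ≡ 86 (mod 273). Now have (86|273).
Factor out 2: 86 = 2·43. Since 273 ≡ 1 (mod 8), (2|273) = +1. Now have (43|273).
273 ≡ 1 (mod 4), so quadratic reciprocity gives (43|273) = (273|43). Reduce: 273 ≡ 15 (mod 43). Now have (15|43).
Both 15 ≡ 3 and 43 ≡ 3 (mod 4), so reciprocity gives (15|43) = -(43|15). Reduce: 43 ≡ 13 (mod 15). Now have -(13|15).
13 ≡ 1 (mod 4), so quadratic reciprocity gives (13|15) = (15|13). Reduce: 15 ≡ 2 (mod 13). Now have -(2|13).
Factor out 2: 2 = 2. Since 13 ≡ 5 (mod 8), (2|13) = -1. Now have (1|13).
(1|13) = 1. Collecting the sign factors: 1.

1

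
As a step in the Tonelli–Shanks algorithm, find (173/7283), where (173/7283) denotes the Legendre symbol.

-1

173 ≡ 1 (mod 4), so quadratic reciprocity gives (173/7283) = (7283/173). Reduce: 7283 ≡ 17 (mod 173). Now have (17/173).
17 ≡ 1 (mod 4), so quadratic reciprocity gives (17/173) = (173/17). Reduce: 173 ≡ 3 (mod 17). Now have (3/17).
17 ≡ 1 (mod 4), so quadratic reciprocity gives (3/17) = (17/3). Reduce: 17 ≡ 2 (mod 3). Now have (2/3).
Factor out 2: 2 = 2. Since 3 ≡ 3 (mod 8), (2/3) = -1. Now have -(1/3).
(1/3) = 1. Collecting the sign factors: -1.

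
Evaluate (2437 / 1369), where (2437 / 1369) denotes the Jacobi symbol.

1

(2437 / 1369)
  = (1068 / 1369)    [2437 ≡ 1068 mod 1369]
  = (267 / 1369)    [1369 ≡ 1 mod 8 ⇒ (2 / 1369)^2 = +1]
  = (1369 / 267)    [QR: 1369 ≡ 1 mod 4, sign kept]
  = (34 / 267)    [1369 ≡ 34 mod 267]
  = -(17 / 267)    [267 ≡ 3 mod 8 ⇒ (2 / 267) = -1]
  = -(267 / 17)    [QR: 17 ≡ 1 mod 4, sign kept]
  = -(12 / 17)    [267 ≡ 12 mod 17]
  = -(3 / 17)    [17 ≡ 1 mod 8 ⇒ (2 / 17)^2 = +1]
  = -(17 / 3)    [QR: 17 ≡ 1 mod 4, sign kept]
  = -(2 / 3)    [17 ≡ 2 mod 3]
  = (1 / 3)    [3 ≡ 3 mod 8 ⇒ (2 / 3) = -1]
  = 1    [(1 / 3) = 1]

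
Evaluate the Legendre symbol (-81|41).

1

(-81|41)
  = (1|41)    [-81 ≡ 1 mod 41]
  = 1    [(1|41) = 1]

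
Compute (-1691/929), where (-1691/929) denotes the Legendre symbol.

(-1691/929)
  = (167/929)    [-1691 ≡ 167 mod 929]
  = (929/167)    [QR: 929 ≡ 1 mod 4, sign kept]
  = (94/167)    [929 ≡ 94 mod 167]
  = (47/167)    [167 ≡ 7 mod 8 ⇒ (2/167) = +1]
  = -(167/47)    [QR: both ≡ 3 mod 4, sign flips]
  = -(26/47)    [167 ≡ 26 mod 47]
  = -(13/47)    [47 ≡ 7 mod 8 ⇒ (2/47) = +1]
  = -(47/13)    [QR: 13 ≡ 1 mod 4, sign kept]
  = -(8/13)    [47 ≡ 8 mod 13]
  = (1/13)    [13 ≡ 5 mod 8 ⇒ (2/13)^3 = -1]
  = 1    [(1/13) = 1]

1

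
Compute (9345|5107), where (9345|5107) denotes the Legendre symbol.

Reduce the numerator: 9345 ≡ 4238 (mod 5107), so (9345|5107) = (4238|5107).
Factor out 2: 4238 = 2·2119. Since 5107 ≡ 3 (mod 8), (2|5107) = -1. Now have -(2119|5107).
Both 2119 ≡ 3 and 5107 ≡ 3 (mod 4), so reciprocity gives (2119|5107) = -(5107|2119). Reduce: 5107 ≡ 869 (mod 2119). Now have (869|2119).
869 ≡ 1 (mod 4), so quadratic reciprocity gives (869|2119) = (2119|869). Reduce: 2119 ≡ 381 (mod 869). Now have (381|869).
381 ≡ 1 (mod 4), so quadratic reciprocity gives (381|869) = (869|381). Reduce: 869 ≡ 107 (mod 381). Now have (107|381).
381 ≡ 1 (mod 4), so quadratic reciprocity gives (107|381) = (381|107). Reduce: 381 ≡ 60 (mod 107). Now have (60|107).
Factor out 2: 60 = 2^2·15. Since 107 ≡ 3 (mod 8), (2|107) = -1, and (2|107)^2 = +1. Now have (15|107).
Both 15 ≡ 3 and 107 ≡ 3 (mod 4), so reciprocity gives (15|107) = -(107|15). Reduce: 107 ≡ 2 (mod 15). Now have -(2|15).
Factor out 2: 2 = 2. Since 15 ≡ 7 (mod 8), (2|15) = +1. Now have -(1|15).
(1|15) = 1. Collecting the sign factors: -1.

-1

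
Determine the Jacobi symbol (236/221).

(236/221)
  = (15/221)    [236 ≡ 15 mod 221]
  = (221/15)    [QR: 221 ≡ 1 mod 4, sign kept]
  = (11/15)    [221 ≡ 11 mod 15]
  = -(15/11)    [QR: both ≡ 3 mod 4, sign flips]
  = -(4/11)    [15 ≡ 4 mod 11]
  = -(1/11)    [11 ≡ 3 mod 8 ⇒ (2/11)^2 = +1]
  = -1    [(1/11) = 1]

-1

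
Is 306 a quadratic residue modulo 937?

(306/937)
  = (153/937)    [937 ≡ 1 mod 8 ⇒ (2/937) = +1]
  = (937/153)    [QR: 153 ≡ 1 mod 4, sign kept]
  = (19/153)    [937 ≡ 19 mod 153]
  = (153/19)    [QR: 153 ≡ 1 mod 4, sign kept]
  = (1/19)    [153 ≡ 1 mod 19]
  = 1    [(1/19) = 1]
The Legendre symbol is 1, so x^2 ≡ 306 (mod 937) has solution.

yes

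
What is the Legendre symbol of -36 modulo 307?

Pull out -1: (-36/307) = (-1/307)·(36/307). Since 307 ≡ 3 (mod 4), (-1/307) = -1. Now have -(36/307).
Factor out 2: 36 = 2^2·9. Since 307 ≡ 3 (mod 8), (2/307) = -1, and (2/307)^2 = +1. Now have -(9/307).
9 ≡ 1 (mod 4), so quadratic reciprocity gives (9/307) = (307/9). Reduce: 307 ≡ 1 (mod 9). Now have -(1/9).
(1/9) = 1. Collecting the sign factors: -1.

-1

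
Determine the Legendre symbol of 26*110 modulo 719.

By multiplicativity, (26·110|719) = (26|719)·(110|719).
First factor (26|719):
Factor out 2: 26 = 2·13. Since 719 ≡ 7 (mod 8), (2|719) = +1. Now have (13|719).
13 ≡ 1 (mod 4), so quadratic reciprocity gives (13|719) = (719|13). Reduce: 719 ≡ 4 (mod 13). Now have (4|13).
Factor out 2: 4 = 2^2. Since 13 ≡ 5 (mod 8), (2|13) = -1, and (2|13)^2 = +1. Now have (1|13).
(1|13) = 1. Collecting the sign factors: 1.
Second factor (110|719):
Factor out 2: 110 = 2·55. Since 719 ≡ 7 (mod 8), (2|719) = +1. Now have (55|719).
Both 55 ≡ 3 and 719 ≡ 3 (mod 4), so reciprocity gives (55|719) = -(719|55). Reduce: 719 ≡ 4 (mod 55). Now have -(4|55).
Factor out 2: 4 = 2^2. Since 55 ≡ 7 (mod 8), (2|55) = +1, and (2|55)^2 = +1. Now have -(1|55).
(1|55) = 1. Collecting the sign factors: -1.
Product: (1)·(-1) = -1.

-1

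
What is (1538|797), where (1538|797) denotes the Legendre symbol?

1

(1538|797)
  = (741|797)    [1538 ≡ 741 mod 797]
  = (797|741)    [QR: 741 ≡ 1 mod 4, sign kept]
  = (56|741)    [797 ≡ 56 mod 741]
  = -(7|741)    [741 ≡ 5 mod 8 ⇒ (2|741)^3 = -1]
  = -(741|7)    [QR: 741 ≡ 1 mod 4, sign kept]
  = -(6|7)    [741 ≡ 6 mod 7]
  = -(3|7)    [7 ≡ 7 mod 8 ⇒ (2|7) = +1]
  = (7|3)    [QR: both ≡ 3 mod 4, sign flips]
  = (1|3)    [7 ≡ 1 mod 3]
  = 1    [(1|3) = 1]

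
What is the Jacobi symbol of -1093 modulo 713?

(-1093|713)
  = (333|713)    [-1093 ≡ 333 mod 713]
  = (713|333)    [QR: 333 ≡ 1 mod 4, sign kept]
  = (47|333)    [713 ≡ 47 mod 333]
  = (333|47)    [QR: 333 ≡ 1 mod 4, sign kept]
  = (4|47)    [333 ≡ 4 mod 47]
  = (1|47)    [47 ≡ 7 mod 8 ⇒ (2|47)^2 = +1]
  = 1    [(1|47) = 1]

1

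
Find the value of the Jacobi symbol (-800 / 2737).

1

Reduce the numerator: -800 ≡ 1937 (mod 2737), so (-800 / 2737) = (1937 / 2737).
1937 ≡ 1 (mod 4), so quadratic reciprocity gives (1937 / 2737) = (2737 / 1937). Reduce: 2737 ≡ 800 (mod 1937). Now have (800 / 1937).
Factor out 2: 800 = 2^5·25. Since 1937 ≡ 1 (mod 8), (2 / 1937) = +1, and (2 / 1937)^5 = +1. Now have (25 / 1937).
25 ≡ 1 (mod 4), so quadratic reciprocity gives (25 / 1937) = (1937 / 25). Reduce: 1937 ≡ 12 (mod 25). Now have (12 / 25).
Factor out 2: 12 = 2^2·3. Since 25 ≡ 1 (mod 8), (2 / 25) = +1, and (2 / 25)^2 = +1. Now have (3 / 25).
25 ≡ 1 (mod 4), so quadratic reciprocity gives (3 / 25) = (25 / 3). Reduce: 25 ≡ 1 (mod 3). Now have (1 / 3).
(1 / 3) = 1. Collecting the sign factors: 1.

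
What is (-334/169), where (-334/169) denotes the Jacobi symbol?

(-334/169)
  = (334/169)    [169 ≡ 1 mod 4 ⇒ (-1/169) = +1]
  = (165/169)    [334 ≡ 165 mod 169]
  = (169/165)    [QR: 165 ≡ 1 mod 4, sign kept]
  = (4/165)    [169 ≡ 4 mod 165]
  = (1/165)    [165 ≡ 5 mod 8 ⇒ (2/165)^2 = +1]
  = 1    [(1/165) = 1]

1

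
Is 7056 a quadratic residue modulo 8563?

yes

Factor out 2: 7056 = 2^4·441. Since 8563 ≡ 3 (mod 8), (2/8563) = -1, and (2/8563)^4 = +1. Now have (441/8563).
441 ≡ 1 (mod 4), so quadratic reciprocity gives (441/8563) = (8563/441). Reduce: 8563 ≡ 184 (mod 441). Now have (184/441).
Factor out 2: 184 = 2^3·23. Since 441 ≡ 1 (mod 8), (2/441) = +1, and (2/441)^3 = +1. Now have (23/441).
441 ≡ 1 (mod 4), so quadratic reciprocity gives (23/441) = (441/23). Reduce: 441 ≡ 4 (mod 23). Now have (4/23).
Factor out 2: 4 = 2^2. Since 23 ≡ 7 (mod 8), (2/23) = +1, and (2/23)^2 = +1. Now have (1/23).
(1/23) = 1. Collecting the sign factors: 1.
The Legendre symbol is 1, so x^2 ≡ 7056 (mod 8563) has solution.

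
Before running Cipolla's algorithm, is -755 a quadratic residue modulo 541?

yes

(-755|541)
  = (755|541)    [541 ≡ 1 mod 4 ⇒ (-1|541) = +1]
  = (214|541)    [755 ≡ 214 mod 541]
  = -(107|541)    [541 ≡ 5 mod 8 ⇒ (2|541) = -1]
  = -(541|107)    [QR: 541 ≡ 1 mod 4, sign kept]
  = -(6|107)    [541 ≡ 6 mod 107]
  = (3|107)    [107 ≡ 3 mod 8 ⇒ (2|107) = -1]
  = -(107|3)    [QR: both ≡ 3 mod 4, sign flips]
  = -(2|3)    [107 ≡ 2 mod 3]
  = (1|3)    [3 ≡ 3 mod 8 ⇒ (2|3) = -1]
  = 1    [(1|3) = 1]
(-755|541) = 1, and 541 is prime, so -755 is a quadratic residue mod 541.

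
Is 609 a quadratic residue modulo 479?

Reduce the numerator: 609 ≡ 130 (mod 479), so (609|479) = (130|479).
Factor out 2: 130 = 2·65. Since 479 ≡ 7 (mod 8), (2|479) = +1. Now have (65|479).
65 ≡ 1 (mod 4), so quadratic reciprocity gives (65|479) = (479|65). Reduce: 479 ≡ 24 (mod 65). Now have (24|65).
Factor out 2: 24 = 2^3·3. Since 65 ≡ 1 (mod 8), (2|65) = +1, and (2|65)^3 = +1. Now have (3|65).
65 ≡ 1 (mod 4), so quadratic reciprocity gives (3|65) = (65|3). Reduce: 65 ≡ 2 (mod 3). Now have (2|3).
Factor out 2: 2 = 2. Since 3 ≡ 3 (mod 8), (2|3) = -1. Now have -(1|3).
(1|3) = 1. Collecting the sign factors: -1.
(609|479) = -1, and 479 is prime, so 609 is not a quadratic residue mod 479.

no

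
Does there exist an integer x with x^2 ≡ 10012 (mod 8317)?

(10012|8317)
  = (1695|8317)    [10012 ≡ 1695 mod 8317]
  = (8317|1695)    [QR: 8317 ≡ 1 mod 4, sign kept]
  = (1537|1695)    [8317 ≡ 1537 mod 1695]
  = (1695|1537)    [QR: 1537 ≡ 1 mod 4, sign kept]
  = (158|1537)    [1695 ≡ 158 mod 1537]
  = (79|1537)    [1537 ≡ 1 mod 8 ⇒ (2|1537) = +1]
  = (1537|79)    [QR: 1537 ≡ 1 mod 4, sign kept]
  = (36|79)    [1537 ≡ 36 mod 79]
  = (9|79)    [79 ≡ 7 mod 8 ⇒ (2|79)^2 = +1]
  = (79|9)    [QR: 9 ≡ 1 mod 4, sign kept]
  = (7|9)    [79 ≡ 7 mod 9]
  = (9|7)    [QR: 9 ≡ 1 mod 4, sign kept]
  = (2|7)    [9 ≡ 2 mod 7]
  = (1|7)    [7 ≡ 7 mod 8 ⇒ (2|7) = +1]
  = 1    [(1|7) = 1]
The Legendre symbol is 1, so x^2 ≡ 10012 (mod 8317) has solution.

yes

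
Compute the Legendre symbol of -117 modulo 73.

Reduce the numerator: -117 ≡ 29 (mod 73), so (-117|73) = (29|73).
29 ≡ 1 (mod 4), so quadratic reciprocity gives (29|73) = (73|29). Reduce: 73 ≡ 15 (mod 29). Now have (15|29).
29 ≡ 1 (mod 4), so quadratic reciprocity gives (15|29) = (29|15). Reduce: 29 ≡ 14 (mod 15). Now have (14|15).
Factor out 2: 14 = 2·7. Since 15 ≡ 7 (mod 8), (2|15) = +1. Now have (7|15).
Both 7 ≡ 3 and 15 ≡ 3 (mod 4), so reciprocity gives (7|15) = -(15|7). Reduce: 15 ≡ 1 (mod 7). Now have -(1|7).
(1|7) = 1. Collecting the sign factors: -1.

-1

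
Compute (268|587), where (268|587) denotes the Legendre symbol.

Factor out 2: 268 = 2^2·67. Since 587 ≡ 3 (mod 8), (2|587) = -1, and (2|587)^2 = +1. Now have (67|587).
Both 67 ≡ 3 and 587 ≡ 3 (mod 4), so reciprocity gives (67|587) = -(587|67). Reduce: 587 ≡ 51 (mod 67). Now have -(51|67).
Both 51 ≡ 3 and 67 ≡ 3 (mod 4), so reciprocity gives (51|67) = -(67|51). Reduce: 67 ≡ 16 (mod 51). Now have (16|51).
Factor out 2: 16 = 2^4. Since 51 ≡ 3 (mod 8), (2|51) = -1, and (2|51)^4 = +1. Now have (1|51).
(1|51) = 1. Collecting the sign factors: 1.

1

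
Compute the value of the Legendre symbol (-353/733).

-1

Reduce the numerator: -353 ≡ 380 (mod 733), so (-353/733) = (380/733).
Factor out 2: 380 = 2^2·95. Since 733 ≡ 5 (mod 8), (2/733) = -1, and (2/733)^2 = +1. Now have (95/733).
733 ≡ 1 (mod 4), so quadratic reciprocity gives (95/733) = (733/95). Reduce: 733 ≡ 68 (mod 95). Now have (68/95).
Factor out 2: 68 = 2^2·17. Since 95 ≡ 7 (mod 8), (2/95) = +1, and (2/95)^2 = +1. Now have (17/95).
17 ≡ 1 (mod 4), so quadratic reciprocity gives (17/95) = (95/17). Reduce: 95 ≡ 10 (mod 17). Now have (10/17).
Factor out 2: 10 = 2·5. Since 17 ≡ 1 (mod 8), (2/17) = +1. Now have (5/17).
5 ≡ 1 (mod 4), so quadratic reciprocity gives (5/17) = (17/5). Reduce: 17 ≡ 2 (mod 5). Now have (2/5).
Factor out 2: 2 = 2. Since 5 ≡ 5 (mod 8), (2/5) = -1. Now have -(1/5).
(1/5) = 1. Collecting the sign factors: -1.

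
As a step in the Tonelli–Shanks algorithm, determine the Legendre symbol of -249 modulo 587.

-1

(-249/587)
  = -(249/587)    [587 ≡ 3 mod 4 ⇒ (-1/587) = -1]
  = -(587/249)    [QR: 249 ≡ 1 mod 4, sign kept]
  = -(89/249)    [587 ≡ 89 mod 249]
  = -(249/89)    [QR: 89 ≡ 1 mod 4, sign kept]
  = -(71/89)    [249 ≡ 71 mod 89]
  = -(89/71)    [QR: 89 ≡ 1 mod 4, sign kept]
  = -(18/71)    [89 ≡ 18 mod 71]
  = -(9/71)    [71 ≡ 7 mod 8 ⇒ (2/71) = +1]
  = -(71/9)    [QR: 9 ≡ 1 mod 4, sign kept]
  = -(8/9)    [71 ≡ 8 mod 9]
  = -(1/9)    [9 ≡ 1 mod 8 ⇒ (2/9)^3 = +1]
  = -1    [(1/9) = 1]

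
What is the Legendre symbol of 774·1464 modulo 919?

By multiplicativity, (774·1464|919) = (774|919)·(1464|919).
First factor (774|919):
(774|919)
  = (387|919)    [919 ≡ 7 mod 8 ⇒ (2|919) = +1]
  = -(919|387)    [QR: both ≡ 3 mod 4, sign flips]
  = -(145|387)    [919 ≡ 145 mod 387]
  = -(387|145)    [QR: 145 ≡ 1 mod 4, sign kept]
  = -(97|145)    [387 ≡ 97 mod 145]
  = -(145|97)    [QR: 97 ≡ 1 mod 4, sign kept]
  = -(48|97)    [145 ≡ 48 mod 97]
  = -(3|97)    [97 ≡ 1 mod 8 ⇒ (2|97)^4 = +1]
  = -(97|3)    [QR: 97 ≡ 1 mod 4, sign kept]
  = -(1|3)    [97 ≡ 1 mod 3]
  = -1    [(1|3) = 1]
Second factor (1464|919):
(1464|919)
  = (545|919)    [1464 ≡ 545 mod 919]
  = (919|545)    [QR: 545 ≡ 1 mod 4, sign kept]
  = (374|545)    [919 ≡ 374 mod 545]
  = (187|545)    [545 ≡ 1 mod 8 ⇒ (2|545) = +1]
  = (545|187)    [QR: 545 ≡ 1 mod 4, sign kept]
  = (171|187)    [545 ≡ 171 mod 187]
  = -(187|171)    [QR: both ≡ 3 mod 4, sign flips]
  = -(16|171)    [187 ≡ 16 mod 171]
  = -(1|171)    [171 ≡ 3 mod 8 ⇒ (2|171)^4 = +1]
  = -1    [(1|171) = 1]
Product: (-1)·(-1) = 1.

1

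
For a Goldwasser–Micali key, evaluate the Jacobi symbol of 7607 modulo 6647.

-1

Reduce the numerator: 7607 ≡ 960 (mod 6647), so (7607/6647) = (960/6647).
Factor out 2: 960 = 2^6·15. Since 6647 ≡ 7 (mod 8), (2/6647) = +1, and (2/6647)^6 = +1. Now have (15/6647).
Both 15 ≡ 3 and 6647 ≡ 3 (mod 4), so reciprocity gives (15/6647) = -(6647/15). Reduce: 6647 ≡ 2 (mod 15). Now have -(2/15).
Factor out 2: 2 = 2. Since 15 ≡ 7 (mod 8), (2/15) = +1. Now have -(1/15).
(1/15) = 1. Collecting the sign factors: -1.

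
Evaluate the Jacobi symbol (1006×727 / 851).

-1

By multiplicativity, (1006·727 / 851) = (1006 / 851)·(727 / 851).
First factor (1006 / 851):
(1006 / 851)
  = (155 / 851)    [1006 ≡ 155 mod 851]
  = -(851 / 155)    [QR: both ≡ 3 mod 4, sign flips]
  = -(76 / 155)    [851 ≡ 76 mod 155]
  = -(19 / 155)    [155 ≡ 3 mod 8 ⇒ (2 / 155)^2 = +1]
  = (155 / 19)    [QR: both ≡ 3 mod 4, sign flips]
  = (3 / 19)    [155 ≡ 3 mod 19]
  = -(19 / 3)    [QR: both ≡ 3 mod 4, sign flips]
  = -(1 / 3)    [19 ≡ 1 mod 3]
  = -1    [(1 / 3) = 1]
Second factor (727 / 851):
(727 / 851)
  = -(851 / 727)    [QR: both ≡ 3 mod 4, sign flips]
  = -(124 / 727)    [851 ≡ 124 mod 727]
  = -(31 / 727)    [727 ≡ 7 mod 8 ⇒ (2 / 727)^2 = +1]
  = (727 / 31)    [QR: both ≡ 3 mod 4, sign flips]
  = (14 / 31)    [727 ≡ 14 mod 31]
  = (7 / 31)    [31 ≡ 7 mod 8 ⇒ (2 / 31) = +1]
  = -(31 / 7)    [QR: both ≡ 3 mod 4, sign flips]
  = -(3 / 7)    [31 ≡ 3 mod 7]
  = (7 / 3)    [QR: both ≡ 3 mod 4, sign flips]
  = (1 / 3)    [7 ≡ 1 mod 3]
  = 1    [(1 / 3) = 1]
Product: (-1)·(1) = -1.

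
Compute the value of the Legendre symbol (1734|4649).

-1

Factor out 2: 1734 = 2·867. Since 4649 ≡ 1 (mod 8), (2|4649) = +1. Now have (867|4649).
4649 ≡ 1 (mod 4), so quadratic reciprocity gives (867|4649) = (4649|867). Reduce: 4649 ≡ 314 (mod 867). Now have (314|867).
Factor out 2: 314 = 2·157. Since 867 ≡ 3 (mod 8), (2|867) = -1. Now have -(157|867).
157 ≡ 1 (mod 4), so quadratic reciprocity gives (157|867) = (867|157). Reduce: 867 ≡ 82 (mod 157). Now have -(82|157).
Factor out 2: 82 = 2·41. Since 157 ≡ 5 (mod 8), (2|157) = -1. Now have (41|157).
41 ≡ 1 (mod 4), so quadratic reciprocity gives (41|157) = (157|41). Reduce: 157 ≡ 34 (mod 41). Now have (34|41).
Factor out 2: 34 = 2·17. Since 41 ≡ 1 (mod 8), (2|41) = +1. Now have (17|41).
17 ≡ 1 (mod 4), so quadratic reciprocity gives (17|41) = (41|17). Reduce: 41 ≡ 7 (mod 17). Now have (7|17).
17 ≡ 1 (mod 4), so quadratic reciprocity gives (7|17) = (17|7). Reduce: 17 ≡ 3 (mod 7). Now have (3|7).
Both 3 ≡ 3 and 7 ≡ 3 (mod 4), so reciprocity gives (3|7) = -(7|3). Reduce: 7 ≡ 1 (mod 3). Now have -(1|3).
(1|3) = 1. Collecting the sign factors: -1.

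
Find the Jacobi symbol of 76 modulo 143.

Factor out 2: 76 = 2^2·19. Since 143 ≡ 7 (mod 8), (2/143) = +1, and (2/143)^2 = +1. Now have (19/143).
Both 19 ≡ 3 and 143 ≡ 3 (mod 4), so reciprocity gives (19/143) = -(143/19). Reduce: 143 ≡ 10 (mod 19). Now have -(10/19).
Factor out 2: 10 = 2·5. Since 19 ≡ 3 (mod 8), (2/19) = -1. Now have (5/19).
5 ≡ 1 (mod 4), so quadratic reciprocity gives (5/19) = (19/5). Reduce: 19 ≡ 4 (mod 5). Now have (4/5).
Factor out 2: 4 = 2^2. Since 5 ≡ 5 (mod 8), (2/5) = -1, and (2/5)^2 = +1. Now have (1/5).
(1/5) = 1. Collecting the sign factors: 1.

1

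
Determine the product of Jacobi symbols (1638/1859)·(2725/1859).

0

By multiplicativity, (1638·2725/1859) = (1638/1859)·(2725/1859).
First factor (1638/1859):
Factor out 2: 1638 = 2·819. Since 1859 ≡ 3 (mod 8), (2/1859) = -1. Now have -(819/1859).
Both 819 ≡ 3 and 1859 ≡ 3 (mod 4), so reciprocity gives (819/1859) = -(1859/819). Reduce: 1859 ≡ 221 (mod 819). Now have (221/819).
221 ≡ 1 (mod 4), so quadratic reciprocity gives (221/819) = (819/221). Reduce: 819 ≡ 156 (mod 221). Now have (156/221).
Factor out 2: 156 = 2^2·39. Since 221 ≡ 5 (mod 8), (2/221) = -1, and (2/221)^2 = +1. Now have (39/221).
221 ≡ 1 (mod 4), so quadratic reciprocity gives (39/221) = (221/39). Reduce: 221 ≡ 26 (mod 39). Now have (26/39).
Factor out 2: 26 = 2·13. Since 39 ≡ 7 (mod 8), (2/39) = +1. Now have (13/39).
13 ≡ 1 (mod 4), so quadratic reciprocity gives (13/39) = (39/13). Reduce: 39 ≡ 0 (mod 13). Now have (0/13).
The numerator is now 0 with denominator 13 > 1: the symbol is 0.
Second factor (2725/1859):
Reduce the numerator: 2725 ≡ 866 (mod 1859), so (2725/1859) = (866/1859).
Factor out 2: 866 = 2·433. Since 1859 ≡ 3 (mod 8), (2/1859) = -1. Now have -(433/1859).
433 ≡ 1 (mod 4), so quadratic reciprocity gives (433/1859) = (1859/433). Reduce: 1859 ≡ 127 (mod 433). Now have -(127/433).
433 ≡ 1 (mod 4), so quadratic reciprocity gives (127/433) = (433/127). Reduce: 433 ≡ 52 (mod 127). Now have -(52/127).
Factor out 2: 52 = 2^2·13. Since 127 ≡ 7 (mod 8), (2/127) = +1, and (2/127)^2 = +1. Now have -(13/127).
13 ≡ 1 (mod 4), so quadratic reciprocity gives (13/127) = (127/13). Reduce: 127 ≡ 10 (mod 13). Now have -(10/13).
Factor out 2: 10 = 2·5. Since 13 ≡ 5 (mod 8), (2/13) = -1. Now have (5/13).
5 ≡ 1 (mod 4), so quadratic reciprocity gives (5/13) = (13/5). Reduce: 13 ≡ 3 (mod 5). Now have (3/5).
5 ≡ 1 (mod 4), so quadratic reciprocity gives (3/5) = (5/3). Reduce: 5 ≡ 2 (mod 3). Now have (2/3).
Factor out 2: 2 = 2. Since 3 ≡ 3 (mod 8), (2/3) = -1. Now have -(1/3).
(1/3) = 1. Collecting the sign factors: -1.
Product: (0)·(-1) = 0.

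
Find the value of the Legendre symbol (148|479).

-1

(148|479)
  = (37|479)    [479 ≡ 7 mod 8 ⇒ (2|479)^2 = +1]
  = (479|37)    [QR: 37 ≡ 1 mod 4, sign kept]
  = (35|37)    [479 ≡ 35 mod 37]
  = (37|35)    [QR: 37 ≡ 1 mod 4, sign kept]
  = (2|35)    [37 ≡ 2 mod 35]
  = -(1|35)    [35 ≡ 3 mod 8 ⇒ (2|35) = -1]
  = -1    [(1|35) = 1]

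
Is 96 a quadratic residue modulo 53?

Reduce the numerator: 96 ≡ 43 (mod 53), so (96/53) = (43/53).
53 ≡ 1 (mod 4), so quadratic reciprocity gives (43/53) = (53/43). Reduce: 53 ≡ 10 (mod 43). Now have (10/43).
Factor out 2: 10 = 2·5. Since 43 ≡ 3 (mod 8), (2/43) = -1. Now have -(5/43).
5 ≡ 1 (mod 4), so quadratic reciprocity gives (5/43) = (43/5). Reduce: 43 ≡ 3 (mod 5). Now have -(3/5).
5 ≡ 1 (mod 4), so quadratic reciprocity gives (3/5) = (5/3). Reduce: 5 ≡ 2 (mod 3). Now have -(2/3).
Factor out 2: 2 = 2. Since 3 ≡ 3 (mod 8), (2/3) = -1. Now have (1/3).
(1/3) = 1. Collecting the sign factors: 1.
The Legendre symbol is 1, so x^2 ≡ 96 (mod 53) has solution.

yes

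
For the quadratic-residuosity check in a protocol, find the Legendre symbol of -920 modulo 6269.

-1

Reduce the numerator: -920 ≡ 5349 (mod 6269), so (-920|6269) = (5349|6269).
5349 ≡ 1 (mod 4), so quadratic reciprocity gives (5349|6269) = (6269|5349). Reduce: 6269 ≡ 920 (mod 5349). Now have (920|5349).
Factor out 2: 920 = 2^3·115. Since 5349 ≡ 5 (mod 8), (2|5349) = -1, and (2|5349)^3 = -1. Now have -(115|5349).
5349 ≡ 1 (mod 4), so quadratic reciprocity gives (115|5349) = (5349|115). Reduce: 5349 ≡ 59 (mod 115). Now have -(59|115).
Both 59 ≡ 3 and 115 ≡ 3 (mod 4), so reciprocity gives (59|115) = -(115|59). Reduce: 115 ≡ 56 (mod 59). Now have (56|59).
Factor out 2: 56 = 2^3·7. Since 59 ≡ 3 (mod 8), (2|59) = -1, and (2|59)^3 = -1. Now have -(7|59).
Both 7 ≡ 3 and 59 ≡ 3 (mod 4), so reciprocity gives (7|59) = -(59|7). Reduce: 59 ≡ 3 (mod 7). Now have (3|7).
Both 3 ≡ 3 and 7 ≡ 3 (mod 4), so reciprocity gives (3|7) = -(7|3). Reduce: 7 ≡ 1 (mod 3). Now have -(1|3).
(1|3) = 1. Collecting the sign factors: -1.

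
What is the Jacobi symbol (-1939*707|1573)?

By multiplicativity, (-1939·707|1573) = (-1939|1573)·(707|1573).
First factor (-1939|1573):
(-1939|1573)
  = (1207|1573)    [-1939 ≡ 1207 mod 1573]
  = (1573|1207)    [QR: 1573 ≡ 1 mod 4, sign kept]
  = (366|1207)    [1573 ≡ 366 mod 1207]
  = (183|1207)    [1207 ≡ 7 mod 8 ⇒ (2|1207) = +1]
  = -(1207|183)    [QR: both ≡ 3 mod 4, sign flips]
  = -(109|183)    [1207 ≡ 109 mod 183]
  = -(183|109)    [QR: 109 ≡ 1 mod 4, sign kept]
  = -(74|109)    [183 ≡ 74 mod 109]
  = (37|109)    [109 ≡ 5 mod 8 ⇒ (2|109) = -1]
  = (109|37)    [QR: 37 ≡ 1 mod 4, sign kept]
  = (35|37)    [109 ≡ 35 mod 37]
  = (37|35)    [QR: 37 ≡ 1 mod 4, sign kept]
  = (2|35)    [37 ≡ 2 mod 35]
  = -(1|35)    [35 ≡ 3 mod 8 ⇒ (2|35) = -1]
  = -1    [(1|35) = 1]
Second factor (707|1573):
(707|1573)
  = (1573|707)    [QR: 1573 ≡ 1 mod 4, sign kept]
  = (159|707)    [1573 ≡ 159 mod 707]
  = -(707|159)    [QR: both ≡ 3 mod 4, sign flips]
  = -(71|159)    [707 ≡ 71 mod 159]
  = (159|71)    [QR: both ≡ 3 mod 4, sign flips]
  = (17|71)    [159 ≡ 17 mod 71]
  = (71|17)    [QR: 17 ≡ 1 mod 4, sign kept]
  = (3|17)    [71 ≡ 3 mod 17]
  = (17|3)    [QR: 17 ≡ 1 mod 4, sign kept]
  = (2|3)    [17 ≡ 2 mod 3]
  = -(1|3)    [3 ≡ 3 mod 8 ⇒ (2|3) = -1]
  = -1    [(1|3) = 1]
Product: (-1)·(-1) = 1.

1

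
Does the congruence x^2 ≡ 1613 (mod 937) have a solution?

(1613/937)
  = (676/937)    [1613 ≡ 676 mod 937]
  = (169/937)    [937 ≡ 1 mod 8 ⇒ (2/937)^2 = +1]
  = (937/169)    [QR: 169 ≡ 1 mod 4, sign kept]
  = (92/169)    [937 ≡ 92 mod 169]
  = (23/169)    [169 ≡ 1 mod 8 ⇒ (2/169)^2 = +1]
  = (169/23)    [QR: 169 ≡ 1 mod 4, sign kept]
  = (8/23)    [169 ≡ 8 mod 23]
  = (1/23)    [23 ≡ 7 mod 8 ⇒ (2/23)^3 = +1]
  = 1    [(1/23) = 1]
The Legendre symbol is 1, so x^2 ≡ 1613 (mod 937) has solution.

yes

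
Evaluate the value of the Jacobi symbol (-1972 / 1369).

1

Reduce the numerator: -1972 ≡ 766 (mod 1369), so (-1972 / 1369) = (766 / 1369).
Factor out 2: 766 = 2·383. Since 1369 ≡ 1 (mod 8), (2 / 1369) = +1. Now have (383 / 1369).
1369 ≡ 1 (mod 4), so quadratic reciprocity gives (383 / 1369) = (1369 / 383). Reduce: 1369 ≡ 220 (mod 383). Now have (220 / 383).
Factor out 2: 220 = 2^2·55. Since 383 ≡ 7 (mod 8), (2 / 383) = +1, and (2 / 383)^2 = +1. Now have (55 / 383).
Both 55 ≡ 3 and 383 ≡ 3 (mod 4), so reciprocity gives (55 / 383) = -(383 / 55). Reduce: 383 ≡ 53 (mod 55). Now have -(53 / 55).
53 ≡ 1 (mod 4), so quadratic reciprocity gives (53 / 55) = (55 / 53). Reduce: 55 ≡ 2 (mod 53). Now have -(2 / 53).
Factor out 2: 2 = 2. Since 53 ≡ 5 (mod 8), (2 / 53) = -1. Now have (1 / 53).
(1 / 53) = 1. Collecting the sign factors: 1.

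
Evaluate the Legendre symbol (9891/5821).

1

(9891/5821)
  = (4070/5821)    [9891 ≡ 4070 mod 5821]
  = -(2035/5821)    [5821 ≡ 5 mod 8 ⇒ (2/5821) = -1]
  = -(5821/2035)    [QR: 5821 ≡ 1 mod 4, sign kept]
  = -(1751/2035)    [5821 ≡ 1751 mod 2035]
  = (2035/1751)    [QR: both ≡ 3 mod 4, sign flips]
  = (284/1751)    [2035 ≡ 284 mod 1751]
  = (71/1751)    [1751 ≡ 7 mod 8 ⇒ (2/1751)^2 = +1]
  = -(1751/71)    [QR: both ≡ 3 mod 4, sign flips]
  = -(47/71)    [1751 ≡ 47 mod 71]
  = (71/47)    [QR: both ≡ 3 mod 4, sign flips]
  = (24/47)    [71 ≡ 24 mod 47]
  = (3/47)    [47 ≡ 7 mod 8 ⇒ (2/47)^3 = +1]
  = -(47/3)    [QR: both ≡ 3 mod 4, sign flips]
  = -(2/3)    [47 ≡ 2 mod 3]
  = (1/3)    [3 ≡ 3 mod 8 ⇒ (2/3) = -1]
  = 1    [(1/3) = 1]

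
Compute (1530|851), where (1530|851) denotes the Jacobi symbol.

(1530|851)
  = (679|851)    [1530 ≡ 679 mod 851]
  = -(851|679)    [QR: both ≡ 3 mod 4, sign flips]
  = -(172|679)    [851 ≡ 172 mod 679]
  = -(43|679)    [679 ≡ 7 mod 8 ⇒ (2|679)^2 = +1]
  = (679|43)    [QR: both ≡ 3 mod 4, sign flips]
  = (34|43)    [679 ≡ 34 mod 43]
  = -(17|43)    [43 ≡ 3 mod 8 ⇒ (2|43) = -1]
  = -(43|17)    [QR: 17 ≡ 1 mod 4, sign kept]
  = -(9|17)    [43 ≡ 9 mod 17]
  = -(17|9)    [QR: 9 ≡ 1 mod 4, sign kept]
  = -(8|9)    [17 ≡ 8 mod 9]
  = -(1|9)    [9 ≡ 1 mod 8 ⇒ (2|9)^3 = +1]
  = -1    [(1|9) = 1]

-1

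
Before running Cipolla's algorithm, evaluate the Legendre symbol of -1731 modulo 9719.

1

(-1731|9719)
  = (7988|9719)    [-1731 ≡ 7988 mod 9719]
  = (1997|9719)    [9719 ≡ 7 mod 8 ⇒ (2|9719)^2 = +1]
  = (9719|1997)    [QR: 1997 ≡ 1 mod 4, sign kept]
  = (1731|1997)    [9719 ≡ 1731 mod 1997]
  = (1997|1731)    [QR: 1997 ≡ 1 mod 4, sign kept]
  = (266|1731)    [1997 ≡ 266 mod 1731]
  = -(133|1731)    [1731 ≡ 3 mod 8 ⇒ (2|1731) = -1]
  = -(1731|133)    [QR: 133 ≡ 1 mod 4, sign kept]
  = -(2|133)    [1731 ≡ 2 mod 133]
  = (1|133)    [133 ≡ 5 mod 8 ⇒ (2|133) = -1]
  = 1    [(1|133) = 1]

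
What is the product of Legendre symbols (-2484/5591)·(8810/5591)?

By multiplicativity, (-2484·8810/5591) = (-2484/5591)·(8810/5591).
First factor (-2484/5591):
Reduce the numerator: -2484 ≡ 3107 (mod 5591), so (-2484/5591) = (3107/5591).
Both 3107 ≡ 3 and 5591 ≡ 3 (mod 4), so reciprocity gives (3107/5591) = -(5591/3107). Reduce: 5591 ≡ 2484 (mod 3107). Now have -(2484/3107).
Factor out 2: 2484 = 2^2·621. Since 3107 ≡ 3 (mod 8), (2/3107) = -1, and (2/3107)^2 = +1. Now have -(621/3107).
621 ≡ 1 (mod 4), so quadratic reciprocity gives (621/3107) = (3107/621). Reduce: 3107 ≡ 2 (mod 621). Now have -(2/621).
Factor out 2: 2 = 2. Since 621 ≡ 5 (mod 8), (2/621) = -1. Now have (1/621).
(1/621) = 1. Collecting the sign factors: 1.
Second factor (8810/5591):
Reduce the numerator: 8810 ≡ 3219 (mod 5591), so (8810/5591) = (3219/5591).
Both 3219 ≡ 3 and 5591 ≡ 3 (mod 4), so reciprocity gives (3219/5591) = -(5591/3219). Reduce: 5591 ≡ 2372 (mod 3219). Now have -(2372/3219).
Factor out 2: 2372 = 2^2·593. Since 3219 ≡ 3 (mod 8), (2/3219) = -1, and (2/3219)^2 = +1. Now have -(593/3219).
593 ≡ 1 (mod 4), so quadratic reciprocity gives (593/3219) = (3219/593). Reduce: 3219 ≡ 254 (mod 593). Now have -(254/593).
Factor out 2: 254 = 2·127. Since 593 ≡ 1 (mod 8), (2/593) = +1. Now have -(127/593).
593 ≡ 1 (mod 4), so quadratic reciprocity gives (127/593) = (593/127). Reduce: 593 ≡ 85 (mod 127). Now have -(85/127).
85 ≡ 1 (mod 4), so quadratic reciprocity gives (85/127) = (127/85). Reduce: 127 ≡ 42 (mod 85). Now have -(42/85).
Factor out 2: 42 = 2·21. Since 85 ≡ 5 (mod 8), (2/85) = -1. Now have (21/85).
21 ≡ 1 (mod 4), so quadratic reciprocity gives (21/85) = (85/21). Reduce: 85 ≡ 1 (mod 21). Now have (1/21).
(1/21) = 1. Collecting the sign factors: 1.
Product: (1)·(1) = 1.

1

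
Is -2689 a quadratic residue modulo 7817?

Reduce the numerator: -2689 ≡ 5128 (mod 7817), so (-2689/7817) = (5128/7817).
Factor out 2: 5128 = 2^3·641. Since 7817 ≡ 1 (mod 8), (2/7817) = +1, and (2/7817)^3 = +1. Now have (641/7817).
641 ≡ 1 (mod 4), so quadratic reciprocity gives (641/7817) = (7817/641). Reduce: 7817 ≡ 125 (mod 641). Now have (125/641).
125 ≡ 1 (mod 4), so quadratic reciprocity gives (125/641) = (641/125). Reduce: 641 ≡ 16 (mod 125). Now have (16/125).
Factor out 2: 16 = 2^4. Since 125 ≡ 5 (mod 8), (2/125) = -1, and (2/125)^4 = +1. Now have (1/125).
(1/125) = 1. Collecting the sign factors: 1.
The Legendre symbol is 1, so x^2 ≡ -2689 (mod 7817) has solution.

yes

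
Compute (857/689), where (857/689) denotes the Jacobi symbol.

1

(857/689)
  = (168/689)    [857 ≡ 168 mod 689]
  = (21/689)    [689 ≡ 1 mod 8 ⇒ (2/689)^3 = +1]
  = (689/21)    [QR: 21 ≡ 1 mod 4, sign kept]
  = (17/21)    [689 ≡ 17 mod 21]
  = (21/17)    [QR: 17 ≡ 1 mod 4, sign kept]
  = (4/17)    [21 ≡ 4 mod 17]
  = (1/17)    [17 ≡ 1 mod 8 ⇒ (2/17)^2 = +1]
  = 1    [(1/17) = 1]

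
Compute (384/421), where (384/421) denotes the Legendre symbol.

-1

(384/421)
  = -(3/421)    [421 ≡ 5 mod 8 ⇒ (2/421)^7 = -1]
  = -(421/3)    [QR: 421 ≡ 1 mod 4, sign kept]
  = -(1/3)    [421 ≡ 1 mod 3]
  = -1    [(1/3) = 1]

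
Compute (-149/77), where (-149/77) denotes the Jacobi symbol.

Pull out -1: (-149/77) = (-1/77)·(149/77). Since 77 ≡ 1 (mod 4), (-1/77) = +1. Now have (149/77).
Reduce the numerator: 149 ≡ 72 (mod 77), so (149/77) = (72/77).
Factor out 2: 72 = 2^3·9. Since 77 ≡ 5 (mod 8), (2/77) = -1, and (2/77)^3 = -1. Now have -(9/77).
9 ≡ 1 (mod 4), so quadratic reciprocity gives (9/77) = (77/9). Reduce: 77 ≡ 5 (mod 9). Now have -(5/9).
5 ≡ 1 (mod 4), so quadratic reciprocity gives (5/9) = (9/5). Reduce: 9 ≡ 4 (mod 5). Now have -(4/5).
Factor out 2: 4 = 2^2. Since 5 ≡ 5 (mod 8), (2/5) = -1, and (2/5)^2 = +1. Now have -(1/5).
(1/5) = 1. Collecting the sign factors: -1.

-1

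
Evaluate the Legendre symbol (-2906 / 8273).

Reduce the numerator: -2906 ≡ 5367 (mod 8273), so (-2906 / 8273) = (5367 / 8273).
8273 ≡ 1 (mod 4), so quadratic reciprocity gives (5367 / 8273) = (8273 / 5367). Reduce: 8273 ≡ 2906 (mod 5367). Now have (2906 / 5367).
Factor out 2: 2906 = 2·1453. Since 5367 ≡ 7 (mod 8), (2 / 5367) = +1. Now have (1453 / 5367).
1453 ≡ 1 (mod 4), so quadratic reciprocity gives (1453 / 5367) = (5367 / 1453). Reduce: 5367 ≡ 1008 (mod 1453). Now have (1008 / 1453).
Factor out 2: 1008 = 2^4·63. Since 1453 ≡ 5 (mod 8), (2 / 1453) = -1, and (2 / 1453)^4 = +1. Now have (63 / 1453).
1453 ≡ 1 (mod 4), so quadratic reciprocity gives (63 / 1453) = (1453 / 63). Reduce: 1453 ≡ 4 (mod 63). Now have (4 / 63).
Factor out 2: 4 = 2^2. Since 63 ≡ 7 (mod 8), (2 / 63) = +1, and (2 / 63)^2 = +1. Now have (1 / 63).
(1 / 63) = 1. Collecting the sign factors: 1.

1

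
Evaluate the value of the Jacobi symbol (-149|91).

1

Reduce the numerator: -149 ≡ 33 (mod 91), so (-149|91) = (33|91).
33 ≡ 1 (mod 4), so quadratic reciprocity gives (33|91) = (91|33). Reduce: 91 ≡ 25 (mod 33). Now have (25|33).
25 ≡ 1 (mod 4), so quadratic reciprocity gives (25|33) = (33|25). Reduce: 33 ≡ 8 (mod 25). Now have (8|25).
Factor out 2: 8 = 2^3. Since 25 ≡ 1 (mod 8), (2|25) = +1, and (2|25)^3 = +1. Now have (1|25).
(1|25) = 1. Collecting the sign factors: 1.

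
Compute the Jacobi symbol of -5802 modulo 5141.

1

(-5802 / 5141)
  = (5802 / 5141)    [5141 ≡ 1 mod 4 ⇒ (-1 / 5141) = +1]
  = (661 / 5141)    [5802 ≡ 661 mod 5141]
  = (5141 / 661)    [QR: 661 ≡ 1 mod 4, sign kept]
  = (514 / 661)    [5141 ≡ 514 mod 661]
  = -(257 / 661)    [661 ≡ 5 mod 8 ⇒ (2 / 661) = -1]
  = -(661 / 257)    [QR: 257 ≡ 1 mod 4, sign kept]
  = -(147 / 257)    [661 ≡ 147 mod 257]
  = -(257 / 147)    [QR: 257 ≡ 1 mod 4, sign kept]
  = -(110 / 147)    [257 ≡ 110 mod 147]
  = (55 / 147)    [147 ≡ 3 mod 8 ⇒ (2 / 147) = -1]
  = -(147 / 55)    [QR: both ≡ 3 mod 4, sign flips]
  = -(37 / 55)    [147 ≡ 37 mod 55]
  = -(55 / 37)    [QR: 37 ≡ 1 mod 4, sign kept]
  = -(18 / 37)    [55 ≡ 18 mod 37]
  = (9 / 37)    [37 ≡ 5 mod 8 ⇒ (2 / 37) = -1]
  = (37 / 9)    [QR: 9 ≡ 1 mod 4, sign kept]
  = (1 / 9)    [37 ≡ 1 mod 9]
  = 1    [(1 / 9) = 1]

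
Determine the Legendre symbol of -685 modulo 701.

(-685|701)
  = (16|701)    [-685 ≡ 16 mod 701]
  = (1|701)    [701 ≡ 5 mod 8 ⇒ (2|701)^4 = +1]
  = 1    [(1|701) = 1]

1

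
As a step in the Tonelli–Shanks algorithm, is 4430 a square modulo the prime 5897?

Factor out 2: 4430 = 2·2215. Since 5897 ≡ 1 (mod 8), (2/5897) = +1. Now have (2215/5897).
5897 ≡ 1 (mod 4), so quadratic reciprocity gives (2215/5897) = (5897/2215). Reduce: 5897 ≡ 1467 (mod 2215). Now have (1467/2215).
Both 1467 ≡ 3 and 2215 ≡ 3 (mod 4), so reciprocity gives (1467/2215) = -(2215/1467). Reduce: 2215 ≡ 748 (mod 1467). Now have -(748/1467).
Factor out 2: 748 = 2^2·187. Since 1467 ≡ 3 (mod 8), (2/1467) = -1, and (2/1467)^2 = +1. Now have -(187/1467).
Both 187 ≡ 3 and 1467 ≡ 3 (mod 4), so reciprocity gives (187/1467) = -(1467/187). Reduce: 1467 ≡ 158 (mod 187). Now have (158/187).
Factor out 2: 158 = 2·79. Since 187 ≡ 3 (mod 8), (2/187) = -1. Now have -(79/187).
Both 79 ≡ 3 and 187 ≡ 3 (mod 4), so reciprocity gives (79/187) = -(187/79). Reduce: 187 ≡ 29 (mod 79). Now have (29/79).
29 ≡ 1 (mod 4), so quadratic reciprocity gives (29/79) = (79/29). Reduce: 79 ≡ 21 (mod 29). Now have (21/29).
21 ≡ 1 (mod 4), so quadratic reciprocity gives (21/29) = (29/21). Reduce: 29 ≡ 8 (mod 21). Now have (8/21).
Factor out 2: 8 = 2^3. Since 21 ≡ 5 (mod 8), (2/21) = -1, and (2/21)^3 = -1. Now have -(1/21).
(1/21) = 1. Collecting the sign factors: -1.
(4430/5897) = -1, and 5897 is prime, so 4430 is not a quadratic residue mod 5897.

no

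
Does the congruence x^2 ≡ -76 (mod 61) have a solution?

yes

(-76|61)
  = (46|61)    [-76 ≡ 46 mod 61]
  = -(23|61)    [61 ≡ 5 mod 8 ⇒ (2|61) = -1]
  = -(61|23)    [QR: 61 ≡ 1 mod 4, sign kept]
  = -(15|23)    [61 ≡ 15 mod 23]
  = (23|15)    [QR: both ≡ 3 mod 4, sign flips]
  = (8|15)    [23 ≡ 8 mod 15]
  = (1|15)    [15 ≡ 7 mod 8 ⇒ (2|15)^3 = +1]
  = 1    [(1|15) = 1]
The Legendre symbol is 1, so x^2 ≡ -76 (mod 61) has solution.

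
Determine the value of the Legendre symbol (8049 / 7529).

-1

(8049 / 7529)
  = (520 / 7529)    [8049 ≡ 520 mod 7529]
  = (65 / 7529)    [7529 ≡ 1 mod 8 ⇒ (2 / 7529)^3 = +1]
  = (7529 / 65)    [QR: 65 ≡ 1 mod 4, sign kept]
  = (54 / 65)    [7529 ≡ 54 mod 65]
  = (27 / 65)    [65 ≡ 1 mod 8 ⇒ (2 / 65) = +1]
  = (65 / 27)    [QR: 65 ≡ 1 mod 4, sign kept]
  = (11 / 27)    [65 ≡ 11 mod 27]
  = -(27 / 11)    [QR: both ≡ 3 mod 4, sign flips]
  = -(5 / 11)    [27 ≡ 5 mod 11]
  = -(11 / 5)    [QR: 5 ≡ 1 mod 4, sign kept]
  = -(1 / 5)    [11 ≡ 1 mod 5]
  = -1    [(1 / 5) = 1]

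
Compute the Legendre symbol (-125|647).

1

(-125|647)
  = (522|647)    [-125 ≡ 522 mod 647]
  = (261|647)    [647 ≡ 7 mod 8 ⇒ (2|647) = +1]
  = (647|261)    [QR: 261 ≡ 1 mod 4, sign kept]
  = (125|261)    [647 ≡ 125 mod 261]
  = (261|125)    [QR: 125 ≡ 1 mod 4, sign kept]
  = (11|125)    [261 ≡ 11 mod 125]
  = (125|11)    [QR: 125 ≡ 1 mod 4, sign kept]
  = (4|11)    [125 ≡ 4 mod 11]
  = (1|11)    [11 ≡ 3 mod 8 ⇒ (2|11)^2 = +1]
  = 1    [(1|11) = 1]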